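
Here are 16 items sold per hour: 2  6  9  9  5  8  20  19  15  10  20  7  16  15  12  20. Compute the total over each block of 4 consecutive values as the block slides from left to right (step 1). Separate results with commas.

Sliding a size-4 window across the 16 values:
(2, 6, 9, 9) → sum 26
(6, 9, 9, 5) → sum 29
(9, 9, 5, 8) → sum 31
(9, 5, 8, 20) → sum 42
(5, 8, 20, 19) → sum 52
(8, 20, 19, 15) → sum 62
(20, 19, 15, 10) → sum 64
(19, 15, 10, 20) → sum 64
(15, 10, 20, 7) → sum 52
(10, 20, 7, 16) → sum 53
(20, 7, 16, 15) → sum 58
(7, 16, 15, 12) → sum 50
(16, 15, 12, 20) → sum 63

26, 29, 31, 42, 52, 62, 64, 64, 52, 53, 58, 50, 63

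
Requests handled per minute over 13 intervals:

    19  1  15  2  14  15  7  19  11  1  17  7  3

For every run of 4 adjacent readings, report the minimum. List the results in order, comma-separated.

1, 1, 2, 2, 7, 7, 1, 1, 1, 1

(19, 1, 15, 2) → min 1
(1, 15, 2, 14) → min 1
(15, 2, 14, 15) → min 2
(2, 14, 15, 7) → min 2
(14, 15, 7, 19) → min 7
(15, 7, 19, 11) → min 7
(7, 19, 11, 1) → min 1
(19, 11, 1, 17) → min 1
(11, 1, 17, 7) → min 1
(1, 17, 7, 3) → min 1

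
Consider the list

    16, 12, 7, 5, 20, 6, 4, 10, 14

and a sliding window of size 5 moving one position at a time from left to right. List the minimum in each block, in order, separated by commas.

5, 5, 4, 4, 4

Sliding a size-5 window across the 9 values:
16 12 7 5 20 → min 5
12 7 5 20 6 → min 5
7 5 20 6 4 → min 4
5 20 6 4 10 → min 4
20 6 4 10 14 → min 4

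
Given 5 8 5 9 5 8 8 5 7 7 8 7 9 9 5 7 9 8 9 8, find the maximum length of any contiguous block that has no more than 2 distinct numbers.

4

[5] 1 distinct, len 1
[5, 8] 2 distinct, len 2
[5, 8, 5] 2 distinct, len 3
[5, 9] 2 distinct, len 2
[5, 9, 5] 2 distinct, len 3
[5, 8] 2 distinct, len 2
[5, 8, 8] 2 distinct, len 3
[5, 8, 8, 5] 2 distinct, len 4
[5, 7] 2 distinct, len 2
[5, 7, 7] 2 distinct, len 3
[7, 7, 8] 2 distinct, len 3
[7, 7, 8, 7] 2 distinct, len 4
[7, 9] 2 distinct, len 2
[7, 9, 9] 2 distinct, len 3
[9, 9, 5] 2 distinct, len 3
[5, 7] 2 distinct, len 2
[7, 9] 2 distinct, len 2
[9, 8] 2 distinct, len 2
[9, 8, 9] 2 distinct, len 3
[9, 8, 9, 8] 2 distinct, len 4
Longest length with ≤2 distinct: 4.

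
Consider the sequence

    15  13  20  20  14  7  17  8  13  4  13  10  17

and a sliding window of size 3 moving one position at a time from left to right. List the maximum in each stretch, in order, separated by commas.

20, 20, 20, 20, 17, 17, 17, 13, 13, 13, 17

Sliding a size-3 window across the 13 values:
(15, 13, 20) → max 20
(13, 20, 20) → max 20
(20, 20, 14) → max 20
(20, 14, 7) → max 20
(14, 7, 17) → max 17
(7, 17, 8) → max 17
(17, 8, 13) → max 17
(8, 13, 4) → max 13
(13, 4, 13) → max 13
(4, 13, 10) → max 13
(13, 10, 17) → max 17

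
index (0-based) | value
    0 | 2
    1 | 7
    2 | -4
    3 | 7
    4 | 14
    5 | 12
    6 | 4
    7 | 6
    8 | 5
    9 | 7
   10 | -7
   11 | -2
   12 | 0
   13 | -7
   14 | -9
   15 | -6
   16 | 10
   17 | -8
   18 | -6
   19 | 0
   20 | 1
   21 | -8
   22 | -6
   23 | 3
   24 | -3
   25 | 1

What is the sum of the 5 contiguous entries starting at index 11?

-24

Elements at indices 11..15: -2, 0, -7, -9, -6
sum(-2, 0, -7, -9, -6) = -24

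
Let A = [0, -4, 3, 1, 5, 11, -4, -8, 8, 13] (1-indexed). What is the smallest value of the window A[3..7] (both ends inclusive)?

-4

Elements at indices 3..7: 3, 1, 5, 11, -4
min(3, 1, 5, 11, -4) = -4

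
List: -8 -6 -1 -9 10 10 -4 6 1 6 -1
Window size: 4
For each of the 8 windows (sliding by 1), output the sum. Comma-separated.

[-8, -6, -1, -9] → sum -24
[-6, -1, -9, 10] → sum -6
[-1, -9, 10, 10] → sum 10
[-9, 10, 10, -4] → sum 7
[10, 10, -4, 6] → sum 22
[10, -4, 6, 1] → sum 13
[-4, 6, 1, 6] → sum 9
[6, 1, 6, -1] → sum 12

-24, -6, 10, 7, 22, 13, 9, 12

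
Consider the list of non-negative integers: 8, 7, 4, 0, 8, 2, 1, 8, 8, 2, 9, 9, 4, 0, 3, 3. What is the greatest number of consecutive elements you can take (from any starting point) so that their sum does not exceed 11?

4

add 8: [8] sum 8, len 1
add 7: [7] sum 7, len 1
add 4: [7, 4] sum 11, len 2
add 0: [7, 4, 0] sum 11, len 3
add 8: [0, 8] sum 8, len 2
add 2: [0, 8, 2] sum 10, len 3
add 1: [0, 8, 2, 1] sum 11, len 4
add 8: [2, 1, 8] sum 11, len 3
add 8: [8] sum 8, len 1
add 2: [8, 2] sum 10, len 2
add 9: [2, 9] sum 11, len 2
add 9: [9] sum 9, len 1
add 4: [4] sum 4, len 1
add 0: [4, 0] sum 4, len 2
add 3: [4, 0, 3] sum 7, len 3
add 3: [4, 0, 3, 3] sum 10, len 4
Longest length seen: 4.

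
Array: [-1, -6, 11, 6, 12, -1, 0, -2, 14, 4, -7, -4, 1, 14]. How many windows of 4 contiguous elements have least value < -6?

4

[-1, -6, 11, 6] → min -6
[-6, 11, 6, 12] → min -6
[11, 6, 12, -1] → min -1
[6, 12, -1, 0] → min -1
[12, -1, 0, -2] → min -2
[-1, 0, -2, 14] → min -2
[0, -2, 14, 4] → min -2
[-2, 14, 4, -7] → min -7  < -6 ✓
[14, 4, -7, -4] → min -7  < -6 ✓
[4, -7, -4, 1] → min -7  < -6 ✓
[-7, -4, 1, 14] → min -7  < -6 ✓
4 windows satisfy the condition.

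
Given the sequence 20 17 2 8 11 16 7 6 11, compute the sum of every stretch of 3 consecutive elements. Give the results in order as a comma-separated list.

39, 27, 21, 35, 34, 29, 24

[20, 17, 2] → sum 39
[17, 2, 8] → sum 27
[2, 8, 11] → sum 21
[8, 11, 16] → sum 35
[11, 16, 7] → sum 34
[16, 7, 6] → sum 29
[7, 6, 11] → sum 24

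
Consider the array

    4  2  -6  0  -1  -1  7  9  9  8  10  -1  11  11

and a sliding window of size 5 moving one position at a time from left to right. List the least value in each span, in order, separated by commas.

Sliding a size-5 window across the 14 values:
(4, 2, -6, 0, -1) → min -6
(2, -6, 0, -1, -1) → min -6
(-6, 0, -1, -1, 7) → min -6
(0, -1, -1, 7, 9) → min -1
(-1, -1, 7, 9, 9) → min -1
(-1, 7, 9, 9, 8) → min -1
(7, 9, 9, 8, 10) → min 7
(9, 9, 8, 10, -1) → min -1
(9, 8, 10, -1, 11) → min -1
(8, 10, -1, 11, 11) → min -1

-6, -6, -6, -1, -1, -1, 7, -1, -1, -1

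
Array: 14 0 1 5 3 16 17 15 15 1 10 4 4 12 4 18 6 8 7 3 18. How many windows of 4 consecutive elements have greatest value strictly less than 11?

14 0 1 5 → max 14
0 1 5 3 → max 5  < 11 ✓
1 5 3 16 → max 16
5 3 16 17 → max 17
3 16 17 15 → max 17
16 17 15 15 → max 17
17 15 15 1 → max 17
15 15 1 10 → max 15
15 1 10 4 → max 15
1 10 4 4 → max 10  < 11 ✓
10 4 4 12 → max 12
4 4 12 4 → max 12
4 12 4 18 → max 18
12 4 18 6 → max 18
4 18 6 8 → max 18
18 6 8 7 → max 18
6 8 7 3 → max 8  < 11 ✓
8 7 3 18 → max 18
3 windows satisfy the condition.

3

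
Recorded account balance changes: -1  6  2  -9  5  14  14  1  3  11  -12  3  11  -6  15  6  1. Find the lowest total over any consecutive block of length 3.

[-1, 6, 2] → sum 7
[6, 2, -9] → sum -1
[2, -9, 5] → sum -2
[-9, 5, 14] → sum 10
[5, 14, 14] → sum 33
[14, 14, 1] → sum 29
[14, 1, 3] → sum 18
[1, 3, 11] → sum 15
[3, 11, -12] → sum 2
[11, -12, 3] → sum 2
[-12, 3, 11] → sum 2
[3, 11, -6] → sum 8
[11, -6, 15] → sum 20
[-6, 15, 6] → sum 15
[15, 6, 1] → sum 22
Lowest of these is -2.

-2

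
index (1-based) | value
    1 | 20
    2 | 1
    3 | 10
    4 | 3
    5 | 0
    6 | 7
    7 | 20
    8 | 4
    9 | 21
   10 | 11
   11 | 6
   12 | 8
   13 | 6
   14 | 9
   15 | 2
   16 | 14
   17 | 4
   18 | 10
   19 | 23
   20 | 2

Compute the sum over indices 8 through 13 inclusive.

56

Elements at indices 8..13: 4, 21, 11, 6, 8, 6
sum(4, 21, 11, 6, 8, 6) = 56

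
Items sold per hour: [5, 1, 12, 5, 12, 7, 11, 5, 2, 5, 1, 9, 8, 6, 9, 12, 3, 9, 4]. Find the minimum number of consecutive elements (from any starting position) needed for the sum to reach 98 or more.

14

Extend right; whenever the sum reaches 98, record the length and shrink from the left:
add 5: running sum 5 < 98
add 1: running sum 6 < 98
add 12: running sum 18 < 98
add 5: running sum 23 < 98
add 12: running sum 35 < 98
add 7: running sum 42 < 98
add 11: running sum 53 < 98
add 5: running sum 58 < 98
add 2: running sum 60 < 98
add 5: running sum 65 < 98
add 1: running sum 66 < 98
add 9: running sum 75 < 98
add 8: running sum 83 < 98
add 6: running sum 89 < 98
end 14: [5, 1, 12, 5, 12, 7, 11, 5, 2, 5, 1, 9, 8, 6, 9] sum 98, len 15
end 15: [12, 5, 12, 7, 11, 5, 2, 5, 1, 9, 8, 6, 9, 12] sum 104, len 14
end 16: [12, 5, 12, 7, 11, 5, 2, 5, 1, 9, 8, 6, 9, 12, 3] sum 107, len 15
end 17: [12, 7, 11, 5, 2, 5, 1, 9, 8, 6, 9, 12, 3, 9] sum 99, len 14
end 18: [12, 7, 11, 5, 2, 5, 1, 9, 8, 6, 9, 12, 3, 9, 4] sum 103, len 15
Shortest qualifying length: 14.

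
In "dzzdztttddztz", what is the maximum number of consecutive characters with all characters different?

3

add d: [d] len 1
add z: [d, z] len 2
add z (repeat z, move left end past it): [z] len 1
add d: [z, d] len 2
add z (repeat z, move left end past it): [d, z] len 2
add t: [d, z, t] len 3
add t (repeat t, move left end past it): [t] len 1
add t (repeat t, move left end past it): [t] len 1
add d: [t, d] len 2
add d (repeat d, move left end past it): [d] len 1
add z: [d, z] len 2
add t: [d, z, t] len 3
add z (repeat z, move left end past it): [t, z] len 2
Longest all-distinct length: 3.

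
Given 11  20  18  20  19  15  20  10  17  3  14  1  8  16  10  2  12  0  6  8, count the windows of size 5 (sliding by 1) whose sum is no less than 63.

[11, 20, 18, 20, 19] → sum 88  ≥ 63 ✓
[20, 18, 20, 19, 15] → sum 92  ≥ 63 ✓
[18, 20, 19, 15, 20] → sum 92  ≥ 63 ✓
[20, 19, 15, 20, 10] → sum 84  ≥ 63 ✓
[19, 15, 20, 10, 17] → sum 81  ≥ 63 ✓
[15, 20, 10, 17, 3] → sum 65  ≥ 63 ✓
[20, 10, 17, 3, 14] → sum 64  ≥ 63 ✓
[10, 17, 3, 14, 1] → sum 45
[17, 3, 14, 1, 8] → sum 43
[3, 14, 1, 8, 16] → sum 42
[14, 1, 8, 16, 10] → sum 49
[1, 8, 16, 10, 2] → sum 37
[8, 16, 10, 2, 12] → sum 48
[16, 10, 2, 12, 0] → sum 40
[10, 2, 12, 0, 6] → sum 30
[2, 12, 0, 6, 8] → sum 28
7 windows satisfy the condition.

7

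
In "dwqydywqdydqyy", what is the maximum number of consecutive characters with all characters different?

4

[d] len 1
[d, w] len 2
[d, w, q] len 3
[d, w, q, y] len 4
[w, q, y, d] len 4
[d, y] len 2
[d, y, w] len 3
[d, y, w, q] len 4
[y, w, q, d] len 4
[w, q, d, y] len 4
[y, d] len 2
[y, d, q] len 3
[d, q, y] len 3
[y] len 1
Longest all-distinct length: 4.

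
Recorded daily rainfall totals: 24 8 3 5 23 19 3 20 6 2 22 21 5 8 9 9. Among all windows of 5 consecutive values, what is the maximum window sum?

Window sums for each of the 12 positions:
(24, 8, 3, 5, 23) → sum 63
(8, 3, 5, 23, 19) → sum 58
(3, 5, 23, 19, 3) → sum 53
(5, 23, 19, 3, 20) → sum 70
(23, 19, 3, 20, 6) → sum 71
(19, 3, 20, 6, 2) → sum 50
(3, 20, 6, 2, 22) → sum 53
(20, 6, 2, 22, 21) → sum 71
(6, 2, 22, 21, 5) → sum 56
(2, 22, 21, 5, 8) → sum 58
(22, 21, 5, 8, 9) → sum 65
(21, 5, 8, 9, 9) → sum 52
Maximum of these is 71.

71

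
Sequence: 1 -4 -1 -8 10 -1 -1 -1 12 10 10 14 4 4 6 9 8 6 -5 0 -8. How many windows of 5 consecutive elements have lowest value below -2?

7

(1, -4, -1, -8, 10) → min -8  < -2 ✓
(-4, -1, -8, 10, -1) → min -8  < -2 ✓
(-1, -8, 10, -1, -1) → min -8  < -2 ✓
(-8, 10, -1, -1, -1) → min -8  < -2 ✓
(10, -1, -1, -1, 12) → min -1
(-1, -1, -1, 12, 10) → min -1
(-1, -1, 12, 10, 10) → min -1
(-1, 12, 10, 10, 14) → min -1
(12, 10, 10, 14, 4) → min 4
(10, 10, 14, 4, 4) → min 4
(10, 14, 4, 4, 6) → min 4
(14, 4, 4, 6, 9) → min 4
(4, 4, 6, 9, 8) → min 4
(4, 6, 9, 8, 6) → min 4
(6, 9, 8, 6, -5) → min -5  < -2 ✓
(9, 8, 6, -5, 0) → min -5  < -2 ✓
(8, 6, -5, 0, -8) → min -8  < -2 ✓
7 windows satisfy the condition.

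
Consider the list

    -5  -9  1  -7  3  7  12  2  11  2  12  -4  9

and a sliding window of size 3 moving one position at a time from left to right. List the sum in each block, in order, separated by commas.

-13, -15, -3, 3, 22, 21, 25, 15, 25, 10, 17

-5 -9 1 → sum -13
-9 1 -7 → sum -15
1 -7 3 → sum -3
-7 3 7 → sum 3
3 7 12 → sum 22
7 12 2 → sum 21
12 2 11 → sum 25
2 11 2 → sum 15
11 2 12 → sum 25
2 12 -4 → sum 10
12 -4 9 → sum 17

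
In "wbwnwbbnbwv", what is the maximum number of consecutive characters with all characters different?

[w] len 1
[w, b] len 2
[b, w] len 2
[b, w, n] len 3
[n, w] len 2
[n, w, b] len 3
[b] len 1
[b, n] len 2
[n, b] len 2
[n, b, w] len 3
[n, b, w, v] len 4
Longest all-distinct length: 4.

4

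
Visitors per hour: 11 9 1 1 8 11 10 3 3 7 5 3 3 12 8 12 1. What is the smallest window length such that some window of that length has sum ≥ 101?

16

Extend right; whenever the sum reaches 101, record the length and shrink from the left:
add 11: running sum 11 < 101
add 9: running sum 20 < 101
add 1: running sum 21 < 101
add 1: running sum 22 < 101
add 8: running sum 30 < 101
add 11: running sum 41 < 101
add 10: running sum 51 < 101
add 3: running sum 54 < 101
add 3: running sum 57 < 101
add 7: running sum 64 < 101
add 5: running sum 69 < 101
add 3: running sum 72 < 101
add 3: running sum 75 < 101
add 12: running sum 87 < 101
add 8: running sum 95 < 101
add 12: shortest ending here [11, 9, 1, 1, 8, 11, 10, 3, 3, 7, 5, 3, 3, 12, 8, 12] sum 107, len 16
add 1: shortest ending here [11, 9, 1, 1, 8, 11, 10, 3, 3, 7, 5, 3, 3, 12, 8, 12, 1] sum 108, len 17
Shortest qualifying length: 16.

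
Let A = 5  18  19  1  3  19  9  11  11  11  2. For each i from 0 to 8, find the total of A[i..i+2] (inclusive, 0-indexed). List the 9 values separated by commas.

42, 38, 23, 23, 31, 39, 31, 33, 24

[5, 18, 19] → sum 42
[18, 19, 1] → sum 38
[19, 1, 3] → sum 23
[1, 3, 19] → sum 23
[3, 19, 9] → sum 31
[19, 9, 11] → sum 39
[9, 11, 11] → sum 31
[11, 11, 11] → sum 33
[11, 11, 2] → sum 24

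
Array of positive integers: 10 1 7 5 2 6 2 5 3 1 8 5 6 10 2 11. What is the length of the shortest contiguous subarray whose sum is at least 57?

add 10: running sum 10 < 57
add 1: running sum 11 < 57
add 7: running sum 18 < 57
add 5: running sum 23 < 57
add 2: running sum 25 < 57
add 6: running sum 31 < 57
add 2: running sum 33 < 57
add 5: running sum 38 < 57
add 3: running sum 41 < 57
add 1: running sum 42 < 57
add 8: running sum 50 < 57
add 5: running sum 55 < 57
end 12: [10, 1, 7, 5, 2, 6, 2, 5, 3, 1, 8, 5, 6] sum 61, len 13
end 13: [7, 5, 2, 6, 2, 5, 3, 1, 8, 5, 6, 10] sum 60, len 12
end 14: [7, 5, 2, 6, 2, 5, 3, 1, 8, 5, 6, 10, 2] sum 62, len 13
end 15: [6, 2, 5, 3, 1, 8, 5, 6, 10, 2, 11] sum 59, len 11
Shortest qualifying length: 11.

11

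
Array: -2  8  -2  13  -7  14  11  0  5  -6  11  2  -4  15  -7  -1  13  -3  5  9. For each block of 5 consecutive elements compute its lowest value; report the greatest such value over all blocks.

-2 8 -2 13 -7 → min -7
8 -2 13 -7 14 → min -7
-2 13 -7 14 11 → min -7
13 -7 14 11 0 → min -7
-7 14 11 0 5 → min -7
14 11 0 5 -6 → min -6
11 0 5 -6 11 → min -6
0 5 -6 11 2 → min -6
5 -6 11 2 -4 → min -6
-6 11 2 -4 15 → min -6
11 2 -4 15 -7 → min -7
2 -4 15 -7 -1 → min -7
-4 15 -7 -1 13 → min -7
15 -7 -1 13 -3 → min -7
-7 -1 13 -3 5 → min -7
-1 13 -3 5 9 → min -3
Greatest of these is -3.

-3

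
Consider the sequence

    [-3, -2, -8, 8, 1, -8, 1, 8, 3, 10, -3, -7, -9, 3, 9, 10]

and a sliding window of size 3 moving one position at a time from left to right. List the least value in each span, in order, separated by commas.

-8, -8, -8, -8, -8, -8, 1, 3, -3, -7, -9, -9, -9, 3

[-3, -2, -8] → min -8
[-2, -8, 8] → min -8
[-8, 8, 1] → min -8
[8, 1, -8] → min -8
[1, -8, 1] → min -8
[-8, 1, 8] → min -8
[1, 8, 3] → min 1
[8, 3, 10] → min 3
[3, 10, -3] → min -3
[10, -3, -7] → min -7
[-3, -7, -9] → min -9
[-7, -9, 3] → min -9
[-9, 3, 9] → min -9
[3, 9, 10] → min 3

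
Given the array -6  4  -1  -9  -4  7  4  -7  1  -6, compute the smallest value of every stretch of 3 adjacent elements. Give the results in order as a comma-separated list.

[-6, 4, -1] → min -6
[4, -1, -9] → min -9
[-1, -9, -4] → min -9
[-9, -4, 7] → min -9
[-4, 7, 4] → min -4
[7, 4, -7] → min -7
[4, -7, 1] → min -7
[-7, 1, -6] → min -7

-6, -9, -9, -9, -4, -7, -7, -7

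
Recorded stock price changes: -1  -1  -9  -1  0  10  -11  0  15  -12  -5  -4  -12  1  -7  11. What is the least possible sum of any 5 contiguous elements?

-32

Window sums for each of the 12 positions:
(-1, -1, -9, -1, 0) → sum -12
(-1, -9, -1, 0, 10) → sum -1
(-9, -1, 0, 10, -11) → sum -11
(-1, 0, 10, -11, 0) → sum -2
(0, 10, -11, 0, 15) → sum 14
(10, -11, 0, 15, -12) → sum 2
(-11, 0, 15, -12, -5) → sum -13
(0, 15, -12, -5, -4) → sum -6
(15, -12, -5, -4, -12) → sum -18
(-12, -5, -4, -12, 1) → sum -32
(-5, -4, -12, 1, -7) → sum -27
(-4, -12, 1, -7, 11) → sum -11
Least of these is -32.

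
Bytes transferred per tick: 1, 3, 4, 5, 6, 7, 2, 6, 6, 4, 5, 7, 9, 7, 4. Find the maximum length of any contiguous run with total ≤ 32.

7

[1] sum 1 len 1
[1, 3] sum 4 len 2
[1, 3, 4] sum 8 len 3
[1, 3, 4, 5] sum 13 len 4
[1, 3, 4, 5, 6] sum 19 len 5
[1, 3, 4, 5, 6, 7] sum 26 len 6
[1, 3, 4, 5, 6, 7, 2] sum 28 len 7
[4, 5, 6, 7, 2, 6] sum 30 len 6
[5, 6, 7, 2, 6, 6] sum 32 len 6
[6, 7, 2, 6, 6, 4] sum 31 len 6
[7, 2, 6, 6, 4, 5] sum 30 len 6
[2, 6, 6, 4, 5, 7] sum 30 len 6
[6, 4, 5, 7, 9] sum 31 len 5
[4, 5, 7, 9, 7] sum 32 len 5
[5, 7, 9, 7, 4] sum 32 len 5
Longest length seen: 7.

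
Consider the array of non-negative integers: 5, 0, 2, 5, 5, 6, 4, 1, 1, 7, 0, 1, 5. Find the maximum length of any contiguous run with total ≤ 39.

12

add 5: [5] sum 5, len 1
add 0: [5, 0] sum 5, len 2
add 2: [5, 0, 2] sum 7, len 3
add 5: [5, 0, 2, 5] sum 12, len 4
add 5: [5, 0, 2, 5, 5] sum 17, len 5
add 6: [5, 0, 2, 5, 5, 6] sum 23, len 6
add 4: [5, 0, 2, 5, 5, 6, 4] sum 27, len 7
add 1: [5, 0, 2, 5, 5, 6, 4, 1] sum 28, len 8
add 1: [5, 0, 2, 5, 5, 6, 4, 1, 1] sum 29, len 9
add 7: [5, 0, 2, 5, 5, 6, 4, 1, 1, 7] sum 36, len 10
add 0: [5, 0, 2, 5, 5, 6, 4, 1, 1, 7, 0] sum 36, len 11
add 1: [5, 0, 2, 5, 5, 6, 4, 1, 1, 7, 0, 1] sum 37, len 12
add 5: [0, 2, 5, 5, 6, 4, 1, 1, 7, 0, 1, 5] sum 37, len 12
Longest length seen: 12.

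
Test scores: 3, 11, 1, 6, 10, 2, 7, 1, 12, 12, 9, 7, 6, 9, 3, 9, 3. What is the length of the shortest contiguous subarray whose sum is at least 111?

17

add 3: running sum 3 < 111
add 11: running sum 14 < 111
add 1: running sum 15 < 111
add 6: running sum 21 < 111
add 10: running sum 31 < 111
add 2: running sum 33 < 111
add 7: running sum 40 < 111
add 1: running sum 41 < 111
add 12: running sum 53 < 111
add 12: running sum 65 < 111
add 9: running sum 74 < 111
add 7: running sum 81 < 111
add 6: running sum 87 < 111
add 9: running sum 96 < 111
add 3: running sum 99 < 111
add 9: running sum 108 < 111
add 3: shortest ending here [3, 11, 1, 6, 10, 2, 7, 1, 12, 12, 9, 7, 6, 9, 3, 9, 3] sum 111, len 17
Shortest qualifying length: 17.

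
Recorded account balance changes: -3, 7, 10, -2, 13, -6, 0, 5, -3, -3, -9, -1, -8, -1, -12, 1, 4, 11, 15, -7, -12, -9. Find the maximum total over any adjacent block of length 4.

31

[-3, 7, 10, -2] → sum 12
[7, 10, -2, 13] → sum 28
[10, -2, 13, -6] → sum 15
[-2, 13, -6, 0] → sum 5
[13, -6, 0, 5] → sum 12
[-6, 0, 5, -3] → sum -4
[0, 5, -3, -3] → sum -1
[5, -3, -3, -9] → sum -10
[-3, -3, -9, -1] → sum -16
[-3, -9, -1, -8] → sum -21
[-9, -1, -8, -1] → sum -19
[-1, -8, -1, -12] → sum -22
[-8, -1, -12, 1] → sum -20
[-1, -12, 1, 4] → sum -8
[-12, 1, 4, 11] → sum 4
[1, 4, 11, 15] → sum 31
[4, 11, 15, -7] → sum 23
[11, 15, -7, -12] → sum 7
[15, -7, -12, -9] → sum -13
Maximum of these is 31.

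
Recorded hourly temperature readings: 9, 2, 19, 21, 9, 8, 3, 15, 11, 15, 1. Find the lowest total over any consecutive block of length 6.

53

9 2 19 21 9 8 → sum 68
2 19 21 9 8 3 → sum 62
19 21 9 8 3 15 → sum 75
21 9 8 3 15 11 → sum 67
9 8 3 15 11 15 → sum 61
8 3 15 11 15 1 → sum 53
Lowest of these is 53.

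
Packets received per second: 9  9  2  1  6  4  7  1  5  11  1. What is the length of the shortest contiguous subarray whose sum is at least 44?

Extend right; whenever the sum reaches 44, record the length and shrink from the left:
add 9: running sum 9 < 44
add 9: running sum 18 < 44
add 2: running sum 20 < 44
add 1: running sum 21 < 44
add 6: running sum 27 < 44
add 4: running sum 31 < 44
add 7: running sum 38 < 44
add 1: running sum 39 < 44
add 5: shortest ending here [9, 9, 2, 1, 6, 4, 7, 1, 5] sum 44, len 9
add 11: shortest ending here [9, 2, 1, 6, 4, 7, 1, 5, 11] sum 46, len 9
add 1: shortest ending here [9, 2, 1, 6, 4, 7, 1, 5, 11, 1] sum 47, len 10
Shortest qualifying length: 9.

9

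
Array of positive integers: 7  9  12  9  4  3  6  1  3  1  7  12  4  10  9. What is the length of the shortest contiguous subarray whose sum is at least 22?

add 7: running sum 7 < 22
add 9: running sum 16 < 22
end 2: [7, 9, 12] sum 28, len 3
end 3: [9, 12, 9] sum 30, len 3
end 4: [12, 9, 4] sum 25, len 3
end 5: [12, 9, 4, 3] sum 28, len 4
end 6: [9, 4, 3, 6] sum 22, len 4
end 7: [9, 4, 3, 6, 1] sum 23, len 5
end 8: [9, 4, 3, 6, 1, 3] sum 26, len 6
end 9: [9, 4, 3, 6, 1, 3, 1] sum 27, len 7
end 10: [4, 3, 6, 1, 3, 1, 7] sum 25, len 7
end 11: [3, 1, 7, 12] sum 23, len 4
end 12: [7, 12, 4] sum 23, len 3
end 13: [12, 4, 10] sum 26, len 3
end 14: [4, 10, 9] sum 23, len 3
Shortest qualifying length: 3.

3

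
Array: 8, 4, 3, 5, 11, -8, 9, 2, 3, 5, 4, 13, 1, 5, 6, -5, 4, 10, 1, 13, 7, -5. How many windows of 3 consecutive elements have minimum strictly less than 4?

19

(8, 4, 3) → min 3  < 4 ✓
(4, 3, 5) → min 3  < 4 ✓
(3, 5, 11) → min 3  < 4 ✓
(5, 11, -8) → min -8  < 4 ✓
(11, -8, 9) → min -8  < 4 ✓
(-8, 9, 2) → min -8  < 4 ✓
(9, 2, 3) → min 2  < 4 ✓
(2, 3, 5) → min 2  < 4 ✓
(3, 5, 4) → min 3  < 4 ✓
(5, 4, 13) → min 4
(4, 13, 1) → min 1  < 4 ✓
(13, 1, 5) → min 1  < 4 ✓
(1, 5, 6) → min 1  < 4 ✓
(5, 6, -5) → min -5  < 4 ✓
(6, -5, 4) → min -5  < 4 ✓
(-5, 4, 10) → min -5  < 4 ✓
(4, 10, 1) → min 1  < 4 ✓
(10, 1, 13) → min 1  < 4 ✓
(1, 13, 7) → min 1  < 4 ✓
(13, 7, -5) → min -5  < 4 ✓
19 windows satisfy the condition.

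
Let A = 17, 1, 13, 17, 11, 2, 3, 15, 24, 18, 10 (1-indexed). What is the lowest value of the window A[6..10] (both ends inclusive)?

Elements at indices 6..10: 2, 3, 15, 24, 18
min(2, 3, 15, 24, 18) = 2

2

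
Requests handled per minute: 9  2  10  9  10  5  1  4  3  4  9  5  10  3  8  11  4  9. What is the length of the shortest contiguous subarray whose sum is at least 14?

add 9: running sum 9 < 14
add 2: running sum 11 < 14
add 10: shortest ending here [9, 2, 10] sum 21, len 3
add 9: shortest ending here [10, 9] sum 19, len 2
add 10: shortest ending here [9, 10] sum 19, len 2
add 5: shortest ending here [10, 5] sum 15, len 2
add 1: shortest ending here [10, 5, 1] sum 16, len 3
add 4: shortest ending here [10, 5, 1, 4] sum 20, len 4
add 3: shortest ending here [10, 5, 1, 4, 3] sum 23, len 5
add 4: shortest ending here [5, 1, 4, 3, 4] sum 17, len 5
add 9: shortest ending here [3, 4, 9] sum 16, len 3
add 5: shortest ending here [9, 5] sum 14, len 2
add 10: shortest ending here [5, 10] sum 15, len 2
add 3: shortest ending here [5, 10, 3] sum 18, len 3
add 8: shortest ending here [10, 3, 8] sum 21, len 3
add 11: shortest ending here [8, 11] sum 19, len 2
add 4: shortest ending here [11, 4] sum 15, len 2
add 9: shortest ending here [11, 4, 9] sum 24, len 3
Shortest qualifying length: 2.

2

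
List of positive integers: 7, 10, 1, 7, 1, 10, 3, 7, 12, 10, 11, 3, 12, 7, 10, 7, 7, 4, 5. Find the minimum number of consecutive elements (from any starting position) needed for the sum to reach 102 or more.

add 7: running sum 7 < 102
add 10: running sum 17 < 102
add 1: running sum 18 < 102
add 7: running sum 25 < 102
add 1: running sum 26 < 102
add 10: running sum 36 < 102
add 3: running sum 39 < 102
add 7: running sum 46 < 102
add 12: running sum 58 < 102
add 10: running sum 68 < 102
add 11: running sum 79 < 102
add 3: running sum 82 < 102
add 12: running sum 94 < 102
add 7: running sum 101 < 102
add 10: shortest ending here [10, 1, 7, 1, 10, 3, 7, 12, 10, 11, 3, 12, 7, 10] sum 104, len 14
add 7: shortest ending here [10, 1, 7, 1, 10, 3, 7, 12, 10, 11, 3, 12, 7, 10, 7] sum 111, len 15
add 7: shortest ending here [7, 1, 10, 3, 7, 12, 10, 11, 3, 12, 7, 10, 7, 7] sum 107, len 14
add 4: shortest ending here [10, 3, 7, 12, 10, 11, 3, 12, 7, 10, 7, 7, 4] sum 103, len 13
add 5: shortest ending here [10, 3, 7, 12, 10, 11, 3, 12, 7, 10, 7, 7, 4, 5] sum 108, len 14
Shortest qualifying length: 13.

13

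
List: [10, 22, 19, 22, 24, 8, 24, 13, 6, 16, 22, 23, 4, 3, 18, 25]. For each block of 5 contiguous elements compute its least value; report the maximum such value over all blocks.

10

10 22 19 22 24 → min 10
22 19 22 24 8 → min 8
19 22 24 8 24 → min 8
22 24 8 24 13 → min 8
24 8 24 13 6 → min 6
8 24 13 6 16 → min 6
24 13 6 16 22 → min 6
13 6 16 22 23 → min 6
6 16 22 23 4 → min 4
16 22 23 4 3 → min 3
22 23 4 3 18 → min 3
23 4 3 18 25 → min 3
Maximum of these is 10.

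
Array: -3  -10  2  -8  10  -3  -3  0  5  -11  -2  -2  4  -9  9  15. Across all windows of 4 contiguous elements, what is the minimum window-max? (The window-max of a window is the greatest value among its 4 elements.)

2

-3 -10 2 -8 → max 2
-10 2 -8 10 → max 10
2 -8 10 -3 → max 10
-8 10 -3 -3 → max 10
10 -3 -3 0 → max 10
-3 -3 0 5 → max 5
-3 0 5 -11 → max 5
0 5 -11 -2 → max 5
5 -11 -2 -2 → max 5
-11 -2 -2 4 → max 4
-2 -2 4 -9 → max 4
-2 4 -9 9 → max 9
4 -9 9 15 → max 15
Minimum of these is 2.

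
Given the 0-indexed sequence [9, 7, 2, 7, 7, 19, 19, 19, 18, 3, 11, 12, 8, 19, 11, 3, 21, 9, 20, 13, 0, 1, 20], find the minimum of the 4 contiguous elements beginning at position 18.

Elements at indices 18..21: 20, 13, 0, 1
min(20, 13, 0, 1) = 0

0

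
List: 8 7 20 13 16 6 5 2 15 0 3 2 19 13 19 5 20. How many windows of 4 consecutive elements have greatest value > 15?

10

(8, 7, 20, 13) → max 20  > 15 ✓
(7, 20, 13, 16) → max 20  > 15 ✓
(20, 13, 16, 6) → max 20  > 15 ✓
(13, 16, 6, 5) → max 16  > 15 ✓
(16, 6, 5, 2) → max 16  > 15 ✓
(6, 5, 2, 15) → max 15
(5, 2, 15, 0) → max 15
(2, 15, 0, 3) → max 15
(15, 0, 3, 2) → max 15
(0, 3, 2, 19) → max 19  > 15 ✓
(3, 2, 19, 13) → max 19  > 15 ✓
(2, 19, 13, 19) → max 19  > 15 ✓
(19, 13, 19, 5) → max 19  > 15 ✓
(13, 19, 5, 20) → max 20  > 15 ✓
10 windows satisfy the condition.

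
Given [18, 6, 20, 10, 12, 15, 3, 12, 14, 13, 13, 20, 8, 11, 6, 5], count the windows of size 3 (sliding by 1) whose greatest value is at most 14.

5

(18, 6, 20) → max 20
(6, 20, 10) → max 20
(20, 10, 12) → max 20
(10, 12, 15) → max 15
(12, 15, 3) → max 15
(15, 3, 12) → max 15
(3, 12, 14) → max 14  ≤ 14 ✓
(12, 14, 13) → max 14  ≤ 14 ✓
(14, 13, 13) → max 14  ≤ 14 ✓
(13, 13, 20) → max 20
(13, 20, 8) → max 20
(20, 8, 11) → max 20
(8, 11, 6) → max 11  ≤ 14 ✓
(11, 6, 5) → max 11  ≤ 14 ✓
5 windows satisfy the condition.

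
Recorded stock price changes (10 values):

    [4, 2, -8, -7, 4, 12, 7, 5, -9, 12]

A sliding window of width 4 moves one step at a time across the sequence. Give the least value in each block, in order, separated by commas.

Sliding a size-4 window across the 10 values:
[4, 2, -8, -7] → min -8
[2, -8, -7, 4] → min -8
[-8, -7, 4, 12] → min -8
[-7, 4, 12, 7] → min -7
[4, 12, 7, 5] → min 4
[12, 7, 5, -9] → min -9
[7, 5, -9, 12] → min -9

-8, -8, -8, -7, 4, -9, -9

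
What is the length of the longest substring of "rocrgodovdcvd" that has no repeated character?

[r] len 1
[r, o] len 2
[r, o, c] len 3
[o, c, r] len 3
[o, c, r, g] len 4
[c, r, g, o] len 4
[c, r, g, o, d] len 5
[d, o] len 2
[d, o, v] len 3
[o, v, d] len 3
[o, v, d, c] len 4
[d, c, v] len 3
[c, v, d] len 3
Longest all-distinct length: 5.

5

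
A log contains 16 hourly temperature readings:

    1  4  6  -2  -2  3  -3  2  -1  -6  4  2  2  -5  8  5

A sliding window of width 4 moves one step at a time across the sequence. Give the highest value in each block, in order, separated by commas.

6, 6, 6, 3, 3, 3, 2, 4, 4, 4, 4, 8, 8

(1, 4, 6, -2) → max 6
(4, 6, -2, -2) → max 6
(6, -2, -2, 3) → max 6
(-2, -2, 3, -3) → max 3
(-2, 3, -3, 2) → max 3
(3, -3, 2, -1) → max 3
(-3, 2, -1, -6) → max 2
(2, -1, -6, 4) → max 4
(-1, -6, 4, 2) → max 4
(-6, 4, 2, 2) → max 4
(4, 2, 2, -5) → max 4
(2, 2, -5, 8) → max 8
(2, -5, 8, 5) → max 8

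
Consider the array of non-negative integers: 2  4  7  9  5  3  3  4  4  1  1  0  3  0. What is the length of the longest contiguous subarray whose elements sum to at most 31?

10

[2] sum 2 len 1
[2, 4] sum 6 len 2
[2, 4, 7] sum 13 len 3
[2, 4, 7, 9] sum 22 len 4
[2, 4, 7, 9, 5] sum 27 len 5
[2, 4, 7, 9, 5, 3] sum 30 len 6
[4, 7, 9, 5, 3, 3] sum 31 len 6
[7, 9, 5, 3, 3, 4] sum 31 len 6
[9, 5, 3, 3, 4, 4] sum 28 len 6
[9, 5, 3, 3, 4, 4, 1] sum 29 len 7
[9, 5, 3, 3, 4, 4, 1, 1] sum 30 len 8
[9, 5, 3, 3, 4, 4, 1, 1, 0] sum 30 len 9
[5, 3, 3, 4, 4, 1, 1, 0, 3] sum 24 len 9
[5, 3, 3, 4, 4, 1, 1, 0, 3, 0] sum 24 len 10
Longest length seen: 10.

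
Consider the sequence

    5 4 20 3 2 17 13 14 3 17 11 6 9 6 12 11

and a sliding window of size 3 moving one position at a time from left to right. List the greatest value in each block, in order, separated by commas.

Sliding a size-3 window across the 16 values:
5 4 20 → max 20
4 20 3 → max 20
20 3 2 → max 20
3 2 17 → max 17
2 17 13 → max 17
17 13 14 → max 17
13 14 3 → max 14
14 3 17 → max 17
3 17 11 → max 17
17 11 6 → max 17
11 6 9 → max 11
6 9 6 → max 9
9 6 12 → max 12
6 12 11 → max 12

20, 20, 20, 17, 17, 17, 14, 17, 17, 17, 11, 9, 12, 12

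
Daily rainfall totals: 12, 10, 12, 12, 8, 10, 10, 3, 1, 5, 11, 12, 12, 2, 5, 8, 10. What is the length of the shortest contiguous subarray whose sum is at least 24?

2

add 12: running sum 12 < 24
add 10: running sum 22 < 24
end 2: [12, 10, 12] sum 34, len 3
end 3: [12, 12] sum 24, len 2
end 4: [12, 12, 8] sum 32, len 3
end 5: [12, 8, 10] sum 30, len 3
end 6: [8, 10, 10] sum 28, len 3
end 7: [8, 10, 10, 3] sum 31, len 4
end 8: [10, 10, 3, 1] sum 24, len 4
end 9: [10, 10, 3, 1, 5] sum 29, len 5
end 10: [10, 3, 1, 5, 11] sum 30, len 5
end 11: [5, 11, 12] sum 28, len 3
end 12: [12, 12] sum 24, len 2
end 13: [12, 12, 2] sum 26, len 3
end 14: [12, 12, 2, 5] sum 31, len 4
end 15: [12, 2, 5, 8] sum 27, len 4
end 16: [2, 5, 8, 10] sum 25, len 4
Shortest qualifying length: 2.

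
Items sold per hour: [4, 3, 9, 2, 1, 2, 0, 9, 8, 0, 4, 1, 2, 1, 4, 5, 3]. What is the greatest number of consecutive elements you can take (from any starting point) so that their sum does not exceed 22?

[4] sum 4 len 1
[4, 3] sum 7 len 2
[4, 3, 9] sum 16 len 3
[4, 3, 9, 2] sum 18 len 4
[4, 3, 9, 2, 1] sum 19 len 5
[4, 3, 9, 2, 1, 2] sum 21 len 6
[4, 3, 9, 2, 1, 2, 0] sum 21 len 7
[2, 1, 2, 0, 9] sum 14 len 5
[2, 1, 2, 0, 9, 8] sum 22 len 6
[2, 1, 2, 0, 9, 8, 0] sum 22 len 7
[0, 9, 8, 0, 4] sum 21 len 5
[0, 9, 8, 0, 4, 1] sum 22 len 6
[8, 0, 4, 1, 2] sum 15 len 5
[8, 0, 4, 1, 2, 1] sum 16 len 6
[8, 0, 4, 1, 2, 1, 4] sum 20 len 7
[0, 4, 1, 2, 1, 4, 5] sum 17 len 7
[0, 4, 1, 2, 1, 4, 5, 3] sum 20 len 8
Longest length seen: 8.

8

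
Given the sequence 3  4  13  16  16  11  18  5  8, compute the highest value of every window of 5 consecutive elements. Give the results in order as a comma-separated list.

16, 16, 18, 18, 18

[3, 4, 13, 16, 16] → max 16
[4, 13, 16, 16, 11] → max 16
[13, 16, 16, 11, 18] → max 18
[16, 16, 11, 18, 5] → max 18
[16, 11, 18, 5, 8] → max 18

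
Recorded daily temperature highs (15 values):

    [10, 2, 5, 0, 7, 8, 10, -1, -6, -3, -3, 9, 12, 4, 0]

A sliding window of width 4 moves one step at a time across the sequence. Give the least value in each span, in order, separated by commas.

10 2 5 0 → min 0
2 5 0 7 → min 0
5 0 7 8 → min 0
0 7 8 10 → min 0
7 8 10 -1 → min -1
8 10 -1 -6 → min -6
10 -1 -6 -3 → min -6
-1 -6 -3 -3 → min -6
-6 -3 -3 9 → min -6
-3 -3 9 12 → min -3
-3 9 12 4 → min -3
9 12 4 0 → min 0

0, 0, 0, 0, -1, -6, -6, -6, -6, -3, -3, 0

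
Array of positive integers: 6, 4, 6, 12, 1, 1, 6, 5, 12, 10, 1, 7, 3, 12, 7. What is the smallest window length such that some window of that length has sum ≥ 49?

7

Extend right; whenever the sum reaches 49, record the length and shrink from the left:
add 6: running sum 6 < 49
add 4: running sum 10 < 49
add 6: running sum 16 < 49
add 12: running sum 28 < 49
add 1: running sum 29 < 49
add 1: running sum 30 < 49
add 6: running sum 36 < 49
add 5: running sum 41 < 49
end 8: [6, 4, 6, 12, 1, 1, 6, 5, 12] sum 53, len 9
end 9: [6, 12, 1, 1, 6, 5, 12, 10] sum 53, len 8
end 10: [6, 12, 1, 1, 6, 5, 12, 10, 1] sum 54, len 9
end 11: [12, 1, 1, 6, 5, 12, 10, 1, 7] sum 55, len 9
end 12: [12, 1, 1, 6, 5, 12, 10, 1, 7, 3] sum 58, len 10
end 13: [5, 12, 10, 1, 7, 3, 12] sum 50, len 7
end 14: [12, 10, 1, 7, 3, 12, 7] sum 52, len 7
Shortest qualifying length: 7.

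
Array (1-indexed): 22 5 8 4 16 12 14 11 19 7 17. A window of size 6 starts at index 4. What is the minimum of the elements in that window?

Elements at indices 4..9: 4, 16, 12, 14, 11, 19
min(4, 16, 12, 14, 11, 19) = 4

4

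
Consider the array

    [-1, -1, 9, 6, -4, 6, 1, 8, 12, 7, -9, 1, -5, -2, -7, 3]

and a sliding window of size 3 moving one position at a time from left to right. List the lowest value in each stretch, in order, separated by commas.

(-1, -1, 9) → min -1
(-1, 9, 6) → min -1
(9, 6, -4) → min -4
(6, -4, 6) → min -4
(-4, 6, 1) → min -4
(6, 1, 8) → min 1
(1, 8, 12) → min 1
(8, 12, 7) → min 7
(12, 7, -9) → min -9
(7, -9, 1) → min -9
(-9, 1, -5) → min -9
(1, -5, -2) → min -5
(-5, -2, -7) → min -7
(-2, -7, 3) → min -7

-1, -1, -4, -4, -4, 1, 1, 7, -9, -9, -9, -5, -7, -7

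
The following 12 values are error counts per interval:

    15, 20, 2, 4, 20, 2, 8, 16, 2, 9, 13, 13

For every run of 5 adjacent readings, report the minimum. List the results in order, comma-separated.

15 20 2 4 20 → min 2
20 2 4 20 2 → min 2
2 4 20 2 8 → min 2
4 20 2 8 16 → min 2
20 2 8 16 2 → min 2
2 8 16 2 9 → min 2
8 16 2 9 13 → min 2
16 2 9 13 13 → min 2

2, 2, 2, 2, 2, 2, 2, 2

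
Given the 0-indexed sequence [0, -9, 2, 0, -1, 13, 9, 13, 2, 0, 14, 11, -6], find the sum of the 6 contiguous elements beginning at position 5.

51

Elements at indices 5..10: 13, 9, 13, 2, 0, 14
sum(13, 9, 13, 2, 0, 14) = 51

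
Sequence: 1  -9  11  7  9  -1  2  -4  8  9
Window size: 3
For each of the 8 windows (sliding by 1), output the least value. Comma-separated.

-9, -9, 7, -1, -1, -4, -4, -4

[1, -9, 11] → min -9
[-9, 11, 7] → min -9
[11, 7, 9] → min 7
[7, 9, -1] → min -1
[9, -1, 2] → min -1
[-1, 2, -4] → min -4
[2, -4, 8] → min -4
[-4, 8, 9] → min -4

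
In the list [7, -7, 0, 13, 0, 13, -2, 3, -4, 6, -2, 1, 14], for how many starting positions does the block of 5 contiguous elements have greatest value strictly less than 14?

8

(7, -7, 0, 13, 0) → max 13  < 14 ✓
(-7, 0, 13, 0, 13) → max 13  < 14 ✓
(0, 13, 0, 13, -2) → max 13  < 14 ✓
(13, 0, 13, -2, 3) → max 13  < 14 ✓
(0, 13, -2, 3, -4) → max 13  < 14 ✓
(13, -2, 3, -4, 6) → max 13  < 14 ✓
(-2, 3, -4, 6, -2) → max 6  < 14 ✓
(3, -4, 6, -2, 1) → max 6  < 14 ✓
(-4, 6, -2, 1, 14) → max 14
8 windows satisfy the condition.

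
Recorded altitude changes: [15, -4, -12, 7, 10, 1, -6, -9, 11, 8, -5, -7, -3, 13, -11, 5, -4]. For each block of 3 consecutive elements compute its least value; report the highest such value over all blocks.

Each size-3 window and its min:
[15, -4, -12] → min -12
[-4, -12, 7] → min -12
[-12, 7, 10] → min -12
[7, 10, 1] → min 1
[10, 1, -6] → min -6
[1, -6, -9] → min -9
[-6, -9, 11] → min -9
[-9, 11, 8] → min -9
[11, 8, -5] → min -5
[8, -5, -7] → min -7
[-5, -7, -3] → min -7
[-7, -3, 13] → min -7
[-3, 13, -11] → min -11
[13, -11, 5] → min -11
[-11, 5, -4] → min -11
Highest of these is 1.

1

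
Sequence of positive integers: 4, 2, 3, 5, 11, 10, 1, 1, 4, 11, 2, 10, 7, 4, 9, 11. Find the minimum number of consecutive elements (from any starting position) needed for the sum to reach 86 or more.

13

add 4: running sum 4 < 86
add 2: running sum 6 < 86
add 3: running sum 9 < 86
add 5: running sum 14 < 86
add 11: running sum 25 < 86
add 10: running sum 35 < 86
add 1: running sum 36 < 86
add 1: running sum 37 < 86
add 4: running sum 41 < 86
add 11: running sum 52 < 86
add 2: running sum 54 < 86
add 10: running sum 64 < 86
add 7: running sum 71 < 86
add 4: running sum 75 < 86
add 9: running sum 84 < 86
end 15: [5, 11, 10, 1, 1, 4, 11, 2, 10, 7, 4, 9, 11] sum 86, len 13
Shortest qualifying length: 13.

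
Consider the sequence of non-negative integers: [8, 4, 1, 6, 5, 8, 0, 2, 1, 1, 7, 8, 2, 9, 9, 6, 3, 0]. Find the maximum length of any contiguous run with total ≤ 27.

8

[8] sum 8 len 1
[8, 4] sum 12 len 2
[8, 4, 1] sum 13 len 3
[8, 4, 1, 6] sum 19 len 4
[8, 4, 1, 6, 5] sum 24 len 5
[4, 1, 6, 5, 8] sum 24 len 5
[4, 1, 6, 5, 8, 0] sum 24 len 6
[4, 1, 6, 5, 8, 0, 2] sum 26 len 7
[4, 1, 6, 5, 8, 0, 2, 1] sum 27 len 8
[1, 6, 5, 8, 0, 2, 1, 1] sum 24 len 8
[5, 8, 0, 2, 1, 1, 7] sum 24 len 7
[8, 0, 2, 1, 1, 7, 8] sum 27 len 7
[0, 2, 1, 1, 7, 8, 2] sum 21 len 7
[1, 7, 8, 2, 9] sum 27 len 5
[2, 9, 9] sum 20 len 3
[2, 9, 9, 6] sum 26 len 4
[9, 9, 6, 3] sum 27 len 4
[9, 9, 6, 3, 0] sum 27 len 5
Longest length seen: 8.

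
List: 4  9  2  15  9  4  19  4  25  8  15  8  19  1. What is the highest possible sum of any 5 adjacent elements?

[4, 9, 2, 15, 9] → sum 39
[9, 2, 15, 9, 4] → sum 39
[2, 15, 9, 4, 19] → sum 49
[15, 9, 4, 19, 4] → sum 51
[9, 4, 19, 4, 25] → sum 61
[4, 19, 4, 25, 8] → sum 60
[19, 4, 25, 8, 15] → sum 71
[4, 25, 8, 15, 8] → sum 60
[25, 8, 15, 8, 19] → sum 75
[8, 15, 8, 19, 1] → sum 51
Highest of these is 75.

75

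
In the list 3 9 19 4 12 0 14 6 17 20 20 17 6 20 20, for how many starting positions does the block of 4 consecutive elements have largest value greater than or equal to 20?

6

3 9 19 4 → max 19
9 19 4 12 → max 19
19 4 12 0 → max 19
4 12 0 14 → max 14
12 0 14 6 → max 14
0 14 6 17 → max 17
14 6 17 20 → max 20  ≥ 20 ✓
6 17 20 20 → max 20  ≥ 20 ✓
17 20 20 17 → max 20  ≥ 20 ✓
20 20 17 6 → max 20  ≥ 20 ✓
20 17 6 20 → max 20  ≥ 20 ✓
17 6 20 20 → max 20  ≥ 20 ✓
6 windows satisfy the condition.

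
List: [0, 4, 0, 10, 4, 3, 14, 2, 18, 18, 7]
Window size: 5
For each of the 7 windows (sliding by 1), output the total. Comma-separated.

18, 21, 31, 33, 41, 55, 59

0 4 0 10 4 → sum 18
4 0 10 4 3 → sum 21
0 10 4 3 14 → sum 31
10 4 3 14 2 → sum 33
4 3 14 2 18 → sum 41
3 14 2 18 18 → sum 55
14 2 18 18 7 → sum 59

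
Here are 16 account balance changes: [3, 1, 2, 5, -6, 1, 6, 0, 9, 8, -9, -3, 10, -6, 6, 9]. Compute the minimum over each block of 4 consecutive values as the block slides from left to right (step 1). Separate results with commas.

1, -6, -6, -6, -6, 0, 0, -9, -9, -9, -9, -6, -6

(3, 1, 2, 5) → min 1
(1, 2, 5, -6) → min -6
(2, 5, -6, 1) → min -6
(5, -6, 1, 6) → min -6
(-6, 1, 6, 0) → min -6
(1, 6, 0, 9) → min 0
(6, 0, 9, 8) → min 0
(0, 9, 8, -9) → min -9
(9, 8, -9, -3) → min -9
(8, -9, -3, 10) → min -9
(-9, -3, 10, -6) → min -9
(-3, 10, -6, 6) → min -6
(10, -6, 6, 9) → min -6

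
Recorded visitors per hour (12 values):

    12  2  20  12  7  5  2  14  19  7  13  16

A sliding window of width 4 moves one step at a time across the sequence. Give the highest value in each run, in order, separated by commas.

20, 20, 20, 12, 14, 19, 19, 19, 19

Sliding a size-4 window across the 12 values:
[12, 2, 20, 12] → max 20
[2, 20, 12, 7] → max 20
[20, 12, 7, 5] → max 20
[12, 7, 5, 2] → max 12
[7, 5, 2, 14] → max 14
[5, 2, 14, 19] → max 19
[2, 14, 19, 7] → max 19
[14, 19, 7, 13] → max 19
[19, 7, 13, 16] → max 19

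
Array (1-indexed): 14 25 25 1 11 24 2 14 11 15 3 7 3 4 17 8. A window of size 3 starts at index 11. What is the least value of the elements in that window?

3

Elements at indices 11..13: 3, 7, 3
min(3, 7, 3) = 3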